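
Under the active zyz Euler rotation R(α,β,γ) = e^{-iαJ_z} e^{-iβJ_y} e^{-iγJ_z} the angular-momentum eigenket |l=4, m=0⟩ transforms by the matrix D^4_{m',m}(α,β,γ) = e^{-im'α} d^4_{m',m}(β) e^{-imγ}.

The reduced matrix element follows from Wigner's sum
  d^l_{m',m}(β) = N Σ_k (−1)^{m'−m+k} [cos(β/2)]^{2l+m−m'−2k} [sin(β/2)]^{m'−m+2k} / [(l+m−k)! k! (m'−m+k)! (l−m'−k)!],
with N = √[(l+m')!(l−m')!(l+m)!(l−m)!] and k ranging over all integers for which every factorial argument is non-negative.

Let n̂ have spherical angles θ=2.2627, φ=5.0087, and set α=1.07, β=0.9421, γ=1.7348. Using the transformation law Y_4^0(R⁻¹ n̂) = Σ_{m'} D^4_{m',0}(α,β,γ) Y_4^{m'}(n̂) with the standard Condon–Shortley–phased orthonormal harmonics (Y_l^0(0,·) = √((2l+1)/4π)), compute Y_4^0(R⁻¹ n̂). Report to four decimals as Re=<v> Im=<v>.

Need the full column D^4_{m',0} for m'=−4..4 at α=1.07, β=0.9421, γ=1.7348.
cos(β/2)=0.891092, sin(β/2)=0.453822
d^4_{-4,0}: single k=4 term ⇒ +0.223760;  D = -0.093765-0.203167i
d^4_{-3,0}: k∈[3..4] ⇒ +0.621347 -0.161161 = +0.460186;  D = -0.459110-0.031456i
d^4_{-2,0}: k∈[2..4] ⇒ +0.978202 -0.676587 +0.065808 = +0.367424;  D = -0.198027+0.309492i
d^4_{-1,0}: k∈[1..4] ⇒ +0.905440 -1.409084 +0.365479 -0.015799 = -0.153964;  D = -0.073922-0.135057i
d^4_{0,0}: k∈[0..4] ⇒ +0.397541 -1.649785 +0.962800 -0.110989 +0.001799 = -0.398635;  D = -0.398635+0.000000i
d^4_{1,0}: k∈[0..3] ⇒ -0.905440 +1.409084 -0.365479 +0.015799 = +0.153964;  D = +0.073922-0.135057i
d^4_{2,0}: k∈[0..2] ⇒ +0.978202 -0.676587 +0.065808 = +0.367424;  D = -0.198027-0.309492i
d^4_{3,0}: k∈[0..1] ⇒ -0.621347 +0.161161 = -0.460186;  D = +0.459110-0.031456i
d^4_{4,0}: single k=0 term ⇒ +0.223760;  D = -0.093765+0.203167i
Y_4^{m'}(θ=2.2627,φ=5.0087) and Σ D·Y over m':
  (-0.0938-0.2032i)·(+0.0585-0.1442i)  (-0.4591-0.0315i)·(+0.2831+0.2298i)  (-0.1980+0.3095i)·(-0.3043+0.2049i)  (-0.0739-0.1351i)·(+0.0102+0.0335i)  (-0.3986+0.0000i)·(-0.3610+0.0000i)  (+0.0739-0.1351i)·(-0.0102+0.0335i)  (-0.1980-0.3095i)·(-0.3043-0.2049i)  (+0.4591-0.0315i)·(-0.2831+0.2298i)  (-0.0938+0.2032i)·(+0.0585+0.1442i)
Y_4^0(R⁻¹ n̂) = -0.169916-0.000000i

Re=-0.1699 Im=0.0000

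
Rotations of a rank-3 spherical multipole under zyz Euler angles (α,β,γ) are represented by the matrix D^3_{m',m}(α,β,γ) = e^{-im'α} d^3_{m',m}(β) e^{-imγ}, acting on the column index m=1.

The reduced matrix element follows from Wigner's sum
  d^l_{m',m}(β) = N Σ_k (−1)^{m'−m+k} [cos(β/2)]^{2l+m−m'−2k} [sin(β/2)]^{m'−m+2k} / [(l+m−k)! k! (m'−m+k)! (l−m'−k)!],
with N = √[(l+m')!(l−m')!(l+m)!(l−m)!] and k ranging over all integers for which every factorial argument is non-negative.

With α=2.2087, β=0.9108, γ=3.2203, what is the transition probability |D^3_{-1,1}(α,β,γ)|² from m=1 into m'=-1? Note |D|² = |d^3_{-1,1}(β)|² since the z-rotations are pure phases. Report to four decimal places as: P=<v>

D^3_{-1,1}(2.2087,0.9108,3.2203) = e^{-i·-1·2.2087}·d^3_{-1,1}(0.9108)·e^{-i·1·3.2203}. Compute d first:
Half-angle: c=0.898085, s=0.439822. N=√(2·24·24·2)=48.000000
The bounds max(0,m−m')=2 and min(l+m,l−m')=4 give 3 terms
  k=2: (−1)^0·48.0000/(8)·0.8981^4·0.4398^2 = +0.755048
  k=3: (−1)^1·48.0000/(6)·0.8981^2·0.4398^4 = -0.241452
  k=4: (−1)^2·48.0000/(48)·0.8981^0·0.4398^6 = +0.007239
d^3_{-1,1}(0.9108) = +0.755048 -0.241452 +0.007239 = +0.520834
|D^3_{-1,1}|² = |d^3_{-1,1}(β)|² = (+0.520834)² = 0.271268 (the z-rotation phases have unit modulus)

P=0.2713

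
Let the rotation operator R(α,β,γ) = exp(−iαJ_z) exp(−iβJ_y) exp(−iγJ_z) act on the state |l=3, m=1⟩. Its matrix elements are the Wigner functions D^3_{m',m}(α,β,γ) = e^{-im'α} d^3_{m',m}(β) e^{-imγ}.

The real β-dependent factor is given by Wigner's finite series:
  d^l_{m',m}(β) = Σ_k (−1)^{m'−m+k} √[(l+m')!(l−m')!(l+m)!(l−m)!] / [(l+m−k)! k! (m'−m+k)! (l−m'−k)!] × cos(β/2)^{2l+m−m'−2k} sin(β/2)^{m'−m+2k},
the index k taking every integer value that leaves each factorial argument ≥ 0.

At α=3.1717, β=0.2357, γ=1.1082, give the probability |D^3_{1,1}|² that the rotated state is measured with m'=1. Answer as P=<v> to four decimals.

D^3_{1,1}(3.1717,0.2357,1.1082) = e^{-i·1·3.1717}·d^3_{1,1}(0.2357)·e^{-i·1·1.1082}. Compute d first:
Half-angle: c=0.993064, s=0.117577. N=√(24·2·24·2)=48.000000
Admissible k: 0..2 (factorial args all ≥0)
  k=0: (−1)^0·48.0000/(48)·0.9931^6·0.1176^0 = +0.959097
  k=1: (−1)^1·48.0000/(6)·0.9931^4·0.1176^2 = -0.107559
  k=2: (−1)^2·48.0000/(8)·0.9931^2·0.1176^4 = +0.001131
d^3_{1,1}(0.2357) = +0.959097 -0.107559 +0.001131 = +0.852669
|D^3_{1,1}|² = |d^3_{1,1}(β)|² = (+0.852669)² = 0.727045 (the z-rotation phases have unit modulus)

P=0.7270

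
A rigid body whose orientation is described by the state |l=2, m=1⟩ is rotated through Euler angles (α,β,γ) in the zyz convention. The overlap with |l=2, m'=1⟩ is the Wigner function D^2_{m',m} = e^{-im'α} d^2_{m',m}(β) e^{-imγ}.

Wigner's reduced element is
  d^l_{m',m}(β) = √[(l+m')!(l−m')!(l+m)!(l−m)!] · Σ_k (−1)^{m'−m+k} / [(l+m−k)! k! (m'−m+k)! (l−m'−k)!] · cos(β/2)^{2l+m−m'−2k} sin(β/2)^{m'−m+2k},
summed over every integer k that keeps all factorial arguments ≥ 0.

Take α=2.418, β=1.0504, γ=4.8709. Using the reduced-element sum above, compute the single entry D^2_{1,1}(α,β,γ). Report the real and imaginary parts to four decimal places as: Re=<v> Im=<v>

Re=-0.0022 Im=0.0035

First d^2_{1,1}(β=1.0504), then the phase factors e^{-i(1)α} and e^{-i(1)γ}:
c=cos(1.0504/2)=0.865224, s=sin(1.0504/2)=0.501386; N=√[6·1·6·1]=6.000000
The bounds max(0,m−m')=0 and min(l+m,l−m')=1 give 2 terms
  k=0: (−1)^0·6.0000/(6)·0.8652^4·0.5014^0 = +0.560420
  k=1: (−1)^1·6.0000/(2)·0.8652^2·0.5014^2 = -0.564576
d^2_{1,1}(1.0504) = +0.560420 -0.564576 = -0.004156
D = (-0.749432-0.662081i)·(-0.004156)·(+0.157848+0.987463i) = -0.002226+0.003510i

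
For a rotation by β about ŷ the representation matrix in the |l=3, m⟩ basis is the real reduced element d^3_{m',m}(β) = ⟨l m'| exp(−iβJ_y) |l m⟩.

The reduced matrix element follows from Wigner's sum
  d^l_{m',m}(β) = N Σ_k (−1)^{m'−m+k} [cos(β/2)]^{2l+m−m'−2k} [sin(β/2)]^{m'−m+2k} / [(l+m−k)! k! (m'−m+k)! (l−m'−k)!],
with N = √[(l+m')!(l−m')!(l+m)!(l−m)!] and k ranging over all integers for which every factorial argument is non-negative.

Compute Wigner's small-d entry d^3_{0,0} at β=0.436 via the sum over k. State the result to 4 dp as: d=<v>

d^3_{0,0}(β=0.436) via Wigner's sum:
c=cos(0.436/2)=0.976332, s=sin(0.436/2)=0.216277; N=√[6·6·6·6]=36.000000
The bounds max(0,m−m')=0 and min(l+m,l−m')=3 give 4 terms
  k=0: (−1)^0·36.0000/(36)·0.9763^6·0.2163^0 = +0.866134
  k=1: (−1)^1·36.0000/(4)·0.9763^4·0.2163^2 = -0.382521
  k=2: (−1)^2·36.0000/(4)·0.9763^2·0.2163^4 = +0.018771
  k=3: (−1)^3·36.0000/(36)·0.9763^0·0.2163^6 = -0.000102
d^3_{0,0}(0.436) = +0.866134 -0.382521 +0.018771 -0.000102 = +0.502282

d=0.5023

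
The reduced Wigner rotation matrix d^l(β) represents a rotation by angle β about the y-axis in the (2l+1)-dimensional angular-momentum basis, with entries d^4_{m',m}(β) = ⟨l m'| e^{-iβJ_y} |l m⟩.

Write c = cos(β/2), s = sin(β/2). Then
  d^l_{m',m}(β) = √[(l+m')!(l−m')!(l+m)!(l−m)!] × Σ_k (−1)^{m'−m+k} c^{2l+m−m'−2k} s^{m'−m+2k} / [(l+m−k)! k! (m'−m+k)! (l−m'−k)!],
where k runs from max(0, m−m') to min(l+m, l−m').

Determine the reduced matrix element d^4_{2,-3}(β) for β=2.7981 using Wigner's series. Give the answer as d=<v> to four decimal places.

d^4_{2,-3}(β=2.7981) via Wigner's sum:
With c≡cos(β/2)=0.170903 and s≡sin(β/2)=0.985288, N=[720·2·1·5040]^{1/2}=2693.993318
The bounds max(0,m−m')=0 and min(l+m,l−m')=1 give 2 terms
  k=0: (−1)^5·2693.9933/(240)·0.1709^3·0.9853^5 = -0.052030
  k=1: (−1)^6·2693.9933/(720)·0.1709^1·0.9853^7 = +0.576443
d^4_{2,-3}(2.7981) = -0.052030 +0.576443 = +0.524413

d=0.5244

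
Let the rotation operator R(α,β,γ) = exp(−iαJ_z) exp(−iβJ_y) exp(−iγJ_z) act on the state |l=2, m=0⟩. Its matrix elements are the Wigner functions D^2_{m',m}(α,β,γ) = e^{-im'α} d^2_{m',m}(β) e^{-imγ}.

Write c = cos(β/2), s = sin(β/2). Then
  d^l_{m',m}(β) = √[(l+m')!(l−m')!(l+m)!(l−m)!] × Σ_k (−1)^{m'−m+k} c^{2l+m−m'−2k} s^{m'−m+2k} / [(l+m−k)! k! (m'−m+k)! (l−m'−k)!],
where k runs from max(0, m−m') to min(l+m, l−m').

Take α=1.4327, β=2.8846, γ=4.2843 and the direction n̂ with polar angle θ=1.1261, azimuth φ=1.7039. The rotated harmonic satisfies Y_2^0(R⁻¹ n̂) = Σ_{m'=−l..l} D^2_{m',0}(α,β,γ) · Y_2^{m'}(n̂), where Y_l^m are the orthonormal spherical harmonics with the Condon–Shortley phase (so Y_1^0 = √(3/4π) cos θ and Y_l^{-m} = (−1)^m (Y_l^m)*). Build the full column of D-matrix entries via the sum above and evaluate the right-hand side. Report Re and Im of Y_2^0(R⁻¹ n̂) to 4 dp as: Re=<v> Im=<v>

Re=-0.2794 Im=0.0000

Need the full column D^2_{m',0} for m'=−2..2 at α=1.4327, β=2.8846, γ=4.2843.
cos(β/2)=0.128143, sin(β/2)=0.991756
d^2_{-2,0}: single k=2 term ⇒ +0.039562;  D = -0.038062+0.010788i
d^2_{-1,0}: k∈[1..2] ⇒ +0.005112 -0.306186 = -0.301074;  D = -0.041445-0.298208i
d^2_{0,0}: k∈[0..2] ⇒ +0.000270 -0.064604 +0.967428 = +0.903094;  D = +0.903094+0.000000i
d^2_{1,0}: k∈[0..1] ⇒ -0.005112 +0.306186 = +0.301074;  D = +0.041445-0.298208i
d^2_{2,0}: single k=0 term ⇒ +0.039562;  D = -0.038062-0.010788i
Y_2^{m'}(θ=1.1261,φ=1.7039) and Σ D·Y over m':
  (-0.0381+0.0108i)·(-0.3037+0.0828i)  (-0.0414-0.2982i)·(-0.0398-0.2974i)  (+0.9031+0.0000i)·(-0.1403+0.0000i)  (+0.0414-0.2982i)·(+0.0398-0.2974i)  (-0.0381-0.0108i)·(-0.3037-0.0828i)
Y_2^0(R⁻¹ n̂) = -0.279417+0.000000i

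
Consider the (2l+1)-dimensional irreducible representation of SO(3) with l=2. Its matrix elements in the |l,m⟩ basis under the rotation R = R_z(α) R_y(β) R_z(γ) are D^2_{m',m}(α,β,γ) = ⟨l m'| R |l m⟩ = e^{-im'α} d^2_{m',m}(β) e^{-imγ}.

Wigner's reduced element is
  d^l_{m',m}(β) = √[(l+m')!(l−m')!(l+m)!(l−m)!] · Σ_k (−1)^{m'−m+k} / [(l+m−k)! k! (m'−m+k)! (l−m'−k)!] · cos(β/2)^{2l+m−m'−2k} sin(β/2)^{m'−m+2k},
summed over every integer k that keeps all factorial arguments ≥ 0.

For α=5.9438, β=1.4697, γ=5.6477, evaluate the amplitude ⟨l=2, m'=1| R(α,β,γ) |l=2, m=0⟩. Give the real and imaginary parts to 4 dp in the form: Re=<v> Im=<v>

D^2_{1,0}(5.9438,1.4697,5.6477) = e^{-i·1·5.9438}·d^2_{1,0}(1.4697)·e^{-i·0·5.6477}. Compute d first:
Half-angle: c=0.741931, s=0.670476. N=√(6·1·2·2)=4.898979
k∈{0,1} keeps every argument non-negative
  k=0: (−1)^1·4.8990/(2)·0.7419^3·0.6705^1 = -0.670733
  k=1: (−1)^2·4.8990/(2)·0.7419^1·0.6705^3 = +0.547758
d^2_{1,0}(1.4697) = -0.670733 +0.547758 = -0.122975
D = (+0.942959+0.332908i)·(-0.122975)·(+1.000000+0.000000i) = -0.115961-0.040939i

Re=-0.1160 Im=-0.0409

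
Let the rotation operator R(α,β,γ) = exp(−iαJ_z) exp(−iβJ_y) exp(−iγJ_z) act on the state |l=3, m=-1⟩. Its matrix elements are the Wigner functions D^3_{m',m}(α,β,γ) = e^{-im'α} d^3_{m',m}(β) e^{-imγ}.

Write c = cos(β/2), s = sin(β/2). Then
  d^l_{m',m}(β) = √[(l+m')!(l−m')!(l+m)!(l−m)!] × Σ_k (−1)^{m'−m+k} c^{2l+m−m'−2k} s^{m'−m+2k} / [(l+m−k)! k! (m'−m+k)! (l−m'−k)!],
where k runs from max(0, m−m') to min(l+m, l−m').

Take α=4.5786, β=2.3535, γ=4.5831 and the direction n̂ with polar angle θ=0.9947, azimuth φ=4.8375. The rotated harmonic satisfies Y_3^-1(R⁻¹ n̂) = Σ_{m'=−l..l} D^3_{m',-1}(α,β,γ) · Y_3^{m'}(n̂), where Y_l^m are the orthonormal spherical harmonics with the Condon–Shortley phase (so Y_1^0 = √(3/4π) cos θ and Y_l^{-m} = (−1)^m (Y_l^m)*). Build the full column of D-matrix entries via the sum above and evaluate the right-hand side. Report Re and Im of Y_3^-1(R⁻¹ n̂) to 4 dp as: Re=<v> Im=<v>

Need the full column D^3_{m',-1} for m'=−3..3 at α=4.5786, β=2.3535, γ=4.5831.
cos(β/2)=0.383928, sin(β/2)=0.923363
d^3_{-3,-1}: single k=2 term ⇒ +0.071745;  D = +0.061878-0.036310i
d^3_{-2,-1}: k∈[1..2] ⇒ +0.024357 -0.281771 = -0.257414;  D = -0.099498-0.237407i
d^3_{-1,-1}: k∈[0..2] ⇒ +0.003203 -0.148195 +0.642896 = +0.497903;  D = -0.480772+0.129482i
d^3_{0,-1}: k∈[0..2] ⇒ -0.026682 +0.462997 -0.892694 = -0.456379;  D = +0.058841+0.452570i
d^3_{1,-1}: k∈[0..2] ⇒ +0.111146 -0.857194 +0.619777 = -0.126271;  D = -0.126270-0.000568i
d^3_{2,-1}: k∈[0..1] ⇒ -0.281771 +0.814915 = +0.533144;  D = -0.073493+0.528054i
d^3_{3,-1}: single k=0 term ⇒ +0.414987;  D = -0.399722-0.111521i
Y_3^{m'}(θ=0.9947,φ=4.8375) and Σ D·Y over m':
  (+0.0619-0.0363i)·(-0.0902-0.2289i)  (-0.0995-0.2374i)·(-0.3793+0.0969i)  (-0.4808+0.1295i)·(+0.0164+0.1301i)  (+0.0588+0.4526i)·(-0.3082+0.0000i)  (-0.1263-0.0006i)·(-0.0164+0.1301i)  (-0.0735+0.5281i)·(-0.3793-0.0969i)  (-0.3997-0.1115i)·(+0.0902-0.2289i)
Y_3^-1(R⁻¹ n̂) = +0.023645-0.258552i

Re=0.0236 Im=-0.2586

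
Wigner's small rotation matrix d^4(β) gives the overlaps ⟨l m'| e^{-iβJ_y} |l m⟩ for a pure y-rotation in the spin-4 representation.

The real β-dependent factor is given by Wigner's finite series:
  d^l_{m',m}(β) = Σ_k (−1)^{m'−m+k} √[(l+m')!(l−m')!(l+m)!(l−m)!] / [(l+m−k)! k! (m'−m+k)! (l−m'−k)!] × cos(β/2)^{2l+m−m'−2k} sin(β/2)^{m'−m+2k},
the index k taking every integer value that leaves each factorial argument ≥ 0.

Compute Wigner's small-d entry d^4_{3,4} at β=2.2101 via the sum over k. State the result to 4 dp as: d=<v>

d^4_{3,4}(β=2.2101) via Wigner's sum:
c=cos(2.2101/2)=0.449090, s=sin(2.2101/2)=0.893487; N=√[5040·1·40320·1]=14255.272709
Admissible k: 1..1 (factorial args all ≥0)
  k=1: (−1)^0·14255.2727/(5040)·0.4491^7·0.8935^1 = +0.009310
d^4_{3,4}(2.2101) = +0.009310

d=0.0093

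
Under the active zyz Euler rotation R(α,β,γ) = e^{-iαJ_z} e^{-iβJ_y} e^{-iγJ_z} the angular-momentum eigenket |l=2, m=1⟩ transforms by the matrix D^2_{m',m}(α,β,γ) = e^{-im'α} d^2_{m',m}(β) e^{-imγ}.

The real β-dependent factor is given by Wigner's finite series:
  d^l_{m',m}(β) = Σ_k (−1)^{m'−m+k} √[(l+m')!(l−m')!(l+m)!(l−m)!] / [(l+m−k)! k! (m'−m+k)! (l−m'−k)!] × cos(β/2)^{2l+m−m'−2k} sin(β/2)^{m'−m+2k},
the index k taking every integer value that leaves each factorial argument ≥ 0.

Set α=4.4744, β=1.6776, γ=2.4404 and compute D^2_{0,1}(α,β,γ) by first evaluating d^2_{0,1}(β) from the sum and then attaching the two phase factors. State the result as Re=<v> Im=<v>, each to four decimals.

Split into d^2_{0,1}(β=1.6776) × two z-phases.
c=cos(1.6776/2)=0.668356, s=sin(1.6776/2)=0.743842; N=√[2·2·6·1]=4.898979
k∈{1,2} keeps every argument non-negative
  k=1: (−1)^0·4.8990/(2)·0.6684^3·0.7438^1 = +0.543976
  k=2: (−1)^1·4.8990/(2)·0.6684^1·0.7438^3 = -0.673790
d^2_{0,1}(1.6776) = +0.543976 -0.673790 = -0.129815
Attach z-rotation phases: D = e^{-i(0)(4.4744)}·(-0.129815)·e^{-i(1)(2.4404)} = +0.099188+0.083747i

Re=0.0992 Im=0.0837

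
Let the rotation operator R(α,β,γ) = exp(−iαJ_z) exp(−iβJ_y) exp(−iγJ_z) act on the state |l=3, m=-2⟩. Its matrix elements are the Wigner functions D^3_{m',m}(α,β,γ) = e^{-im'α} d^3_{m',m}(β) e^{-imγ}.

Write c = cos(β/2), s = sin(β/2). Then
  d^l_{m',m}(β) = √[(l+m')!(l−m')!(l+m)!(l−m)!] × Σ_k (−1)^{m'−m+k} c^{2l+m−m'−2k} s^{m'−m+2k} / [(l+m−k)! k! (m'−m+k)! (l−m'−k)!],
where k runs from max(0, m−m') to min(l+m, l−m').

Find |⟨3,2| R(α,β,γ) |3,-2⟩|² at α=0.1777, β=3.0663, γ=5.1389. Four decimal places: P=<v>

P=0.9775

Split into d^3_{2,-2}(β=3.0663) × two z-phases.
Half-angle: c=0.037637, s=0.999291. N=√(120·1·1·120)=120.000000
k∈{0,1} keeps every argument non-negative
  k=0: (−1)^4·120.0000/(24)·0.0376^2·0.9993^4 = +0.007063
  k=1: (−1)^5·120.0000/(120)·0.0376^0·0.9993^6 = -0.995756
d^3_{2,-2}(3.0663) = +0.007063 -0.995756 = -0.988693
|D^3_{2,-2}|² = |d^3_{2,-2}(β)|² = (-0.988693)² = 0.977515 (the z-rotation phases have unit modulus)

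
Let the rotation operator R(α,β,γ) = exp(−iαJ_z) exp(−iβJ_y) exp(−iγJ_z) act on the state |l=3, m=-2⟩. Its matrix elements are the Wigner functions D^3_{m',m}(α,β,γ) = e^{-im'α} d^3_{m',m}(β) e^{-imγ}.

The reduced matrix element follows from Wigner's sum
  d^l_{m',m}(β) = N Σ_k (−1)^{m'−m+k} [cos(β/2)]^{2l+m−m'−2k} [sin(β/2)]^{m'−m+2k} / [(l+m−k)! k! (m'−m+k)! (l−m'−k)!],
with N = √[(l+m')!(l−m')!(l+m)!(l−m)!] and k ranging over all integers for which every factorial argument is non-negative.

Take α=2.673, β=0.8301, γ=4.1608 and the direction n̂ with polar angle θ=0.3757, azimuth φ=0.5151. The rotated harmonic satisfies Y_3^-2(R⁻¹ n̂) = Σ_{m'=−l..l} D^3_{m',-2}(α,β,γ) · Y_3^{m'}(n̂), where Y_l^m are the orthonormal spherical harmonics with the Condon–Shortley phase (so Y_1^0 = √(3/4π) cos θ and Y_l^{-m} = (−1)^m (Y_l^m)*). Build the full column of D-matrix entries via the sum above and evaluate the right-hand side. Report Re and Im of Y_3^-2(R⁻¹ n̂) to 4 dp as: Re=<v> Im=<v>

Need the full column D^3_{m',-2} for m'=−3..3 at α=2.673, β=0.8301, γ=4.1608.
cos(β/2)=0.915096, sin(β/2)=0.403236
d^3_{-3,-2}: single k=1 term ⇒ +0.633823;  D = -0.511160-0.374763i
d^3_{-2,-2}: k∈[0..1] ⇒ +0.587219 -0.570105 = +0.017114;  D = +0.007744+0.015262i
d^3_{-1,-2}: k∈[0..1] ⇒ -0.818262 +0.317766 = -0.500497;  D = +0.000488+0.500496i
d^3_{0,-2}: k∈[0..1] ⇒ +0.624519 -0.121263 = +0.503255;  D = -0.226848+0.449228i
d^3_{1,-2}: k∈[0..1] ⇒ -0.317766 +0.030850 = -0.286915;  D = -0.231058+0.170096i
d^3_{2,-2}: k∈[0..1] ⇒ +0.110698 -0.004299 = +0.106399;  D = -0.104937+0.017580i
d^3_{3,-2}: single k=0 term ⇒ -0.023897;  D = -0.022811-0.007121i
Y_3^{m'}(θ=0.3757,φ=0.5151) and Σ D·Y over m':
  (-0.5112-0.3748i)·(+0.0005-0.0206i)  (+0.0077+0.0153i)·(+0.0659-0.1097i)  (+0.0005+0.5005i)·(+0.3433-0.1943i)  (-0.2268+0.4492i)·(+0.4606+0.0000i)  (-0.2311+0.1701i)·(-0.3433-0.1943i)  (-0.1049+0.0176i)·(+0.0659+0.1097i)  (-0.0228-0.0071i)·(-0.0005-0.0206i)
Y_3^-2(R⁻¹ n̂) = +0.090547+0.365765i

Re=0.0905 Im=0.3658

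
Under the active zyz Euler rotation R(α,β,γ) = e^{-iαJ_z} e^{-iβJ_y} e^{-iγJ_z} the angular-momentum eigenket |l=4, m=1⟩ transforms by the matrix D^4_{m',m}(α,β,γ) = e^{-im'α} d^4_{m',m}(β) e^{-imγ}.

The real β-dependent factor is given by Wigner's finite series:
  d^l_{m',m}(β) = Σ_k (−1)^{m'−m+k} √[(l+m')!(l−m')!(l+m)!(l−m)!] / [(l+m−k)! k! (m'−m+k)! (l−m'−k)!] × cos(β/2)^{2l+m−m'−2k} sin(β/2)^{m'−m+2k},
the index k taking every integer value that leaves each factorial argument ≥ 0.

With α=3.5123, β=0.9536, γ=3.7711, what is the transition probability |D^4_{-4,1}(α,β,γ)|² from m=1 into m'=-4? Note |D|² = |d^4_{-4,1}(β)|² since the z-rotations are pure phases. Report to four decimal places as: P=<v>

P=0.0114

Split into d^4_{-4,1}(β=0.9536) × two z-phases.
c=cos(0.9536/2)=0.888468, s=sin(0.9536/2)=0.458938; N=√[1·40320·120·6]=5387.986637
k: max(0,(1)−(-4))=5 … min(4+(1),4−(-4))=5
  k=5: (−1)^0·5387.9866/(720)·0.8885^3·0.4589^5 = +0.106854
d^4_{-4,1}(0.9536) = +0.106854
|D^4_{-4,1}|² = |d^4_{-4,1}(β)|² = (+0.106854)² = 0.011418 (the z-rotation phases have unit modulus)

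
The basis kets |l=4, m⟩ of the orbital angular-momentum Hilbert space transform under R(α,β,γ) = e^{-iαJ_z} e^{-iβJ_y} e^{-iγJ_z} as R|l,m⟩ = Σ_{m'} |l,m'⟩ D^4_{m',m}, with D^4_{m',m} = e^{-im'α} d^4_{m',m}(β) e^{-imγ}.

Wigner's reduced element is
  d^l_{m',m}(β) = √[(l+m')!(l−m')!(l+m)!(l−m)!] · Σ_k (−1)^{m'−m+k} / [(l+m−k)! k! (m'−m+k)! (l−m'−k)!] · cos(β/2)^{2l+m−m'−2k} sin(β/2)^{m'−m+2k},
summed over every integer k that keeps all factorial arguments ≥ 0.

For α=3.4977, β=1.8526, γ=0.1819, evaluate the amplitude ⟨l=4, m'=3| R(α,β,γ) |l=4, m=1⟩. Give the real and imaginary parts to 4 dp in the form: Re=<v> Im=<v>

D^4_{3,1}(3.4977,1.8526,0.1819) = e^{-i·3·3.4977}·d^4_{3,1}(1.8526)·e^{-i·1·0.1819}. Compute d first:
c=cos(1.8526/2)=0.600796, s=sin(1.8526/2)=0.799402; N=√[5040·1·120·6]=1904.940944
k: max(0,(1)−(3))=0 … min(4+(1),4−(3))=1
  k=0: (−1)^2·1904.9409/(240)·0.6008^6·0.7994^2 = +0.238541
  k=1: (−1)^3·1904.9409/(144)·0.6008^4·0.7994^4 = -0.703864
d^4_{3,1}(1.8526) = +0.238541 -0.703864 = -0.465323
Phases: e^{-i·(3)·3.4977}=-0.481595+0.876394i, e^{-i·(1)·0.1819}=+0.983502-0.180899i ⇒ D=+0.146629-0.441617i

Re=0.1466 Im=-0.4416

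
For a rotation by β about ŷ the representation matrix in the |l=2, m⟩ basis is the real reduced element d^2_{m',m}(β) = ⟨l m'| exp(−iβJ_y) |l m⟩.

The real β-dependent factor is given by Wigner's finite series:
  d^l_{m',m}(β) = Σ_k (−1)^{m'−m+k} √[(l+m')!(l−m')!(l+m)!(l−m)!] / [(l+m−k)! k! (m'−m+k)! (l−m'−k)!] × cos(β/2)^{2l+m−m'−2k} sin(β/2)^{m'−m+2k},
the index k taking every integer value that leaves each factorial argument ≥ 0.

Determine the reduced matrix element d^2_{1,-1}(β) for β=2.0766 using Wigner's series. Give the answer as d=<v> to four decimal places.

d^2_{1,-1}(β=2.0766) via Wigner's sum:
c=cos(2.0766/2)=0.507686, s=sin(2.0766/2)=0.861542; N=√[6·1·1·6]=6.000000
The bounds max(0,m−m')=0 and min(l+m,l−m')=1 give 2 terms
  k=0: (−1)^2·6.0000/(2)·0.5077^2·0.8615^2 = +0.573937
  k=1: (−1)^3·6.0000/(6)·0.5077^0·0.8615^4 = -0.550943
d^2_{1,-1}(2.0766) = +0.573937 -0.550943 = +0.022994

d=0.0230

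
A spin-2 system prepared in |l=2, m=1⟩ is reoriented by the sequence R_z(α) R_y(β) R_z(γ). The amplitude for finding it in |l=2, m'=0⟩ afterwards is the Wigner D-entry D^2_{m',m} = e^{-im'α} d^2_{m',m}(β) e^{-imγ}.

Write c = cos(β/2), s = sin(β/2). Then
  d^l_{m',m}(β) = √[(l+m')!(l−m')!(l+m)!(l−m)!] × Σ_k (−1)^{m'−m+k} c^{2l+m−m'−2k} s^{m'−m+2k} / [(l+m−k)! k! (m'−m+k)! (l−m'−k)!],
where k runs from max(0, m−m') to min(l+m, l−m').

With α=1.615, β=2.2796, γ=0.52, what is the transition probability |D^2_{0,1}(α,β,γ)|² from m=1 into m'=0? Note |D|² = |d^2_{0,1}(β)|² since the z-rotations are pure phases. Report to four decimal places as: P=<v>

P=0.3663

D^2_{0,1}(1.615,2.2796,0.52) = e^{-i·0·1.615}·d^2_{0,1}(2.2796)·e^{-i·1·0.52}. Compute d first:
Half-angle: c=0.417776, s=0.908550. N=√(2·2·6·1)=4.898979
Admissible k: 1..2 (factorial args all ≥0)
  k=1: (−1)^0·4.8990/(2)·0.4178^3·0.9085^1 = +0.162276
  k=2: (−1)^1·4.8990/(2)·0.4178^1·0.9085^3 = -0.767478
d^2_{0,1}(2.2796) = +0.162276 -0.767478 = -0.605201
|D^2_{0,1}|² = |d^2_{0,1}(β)|² = (-0.605201)² = 0.366269 (the z-rotation phases have unit modulus)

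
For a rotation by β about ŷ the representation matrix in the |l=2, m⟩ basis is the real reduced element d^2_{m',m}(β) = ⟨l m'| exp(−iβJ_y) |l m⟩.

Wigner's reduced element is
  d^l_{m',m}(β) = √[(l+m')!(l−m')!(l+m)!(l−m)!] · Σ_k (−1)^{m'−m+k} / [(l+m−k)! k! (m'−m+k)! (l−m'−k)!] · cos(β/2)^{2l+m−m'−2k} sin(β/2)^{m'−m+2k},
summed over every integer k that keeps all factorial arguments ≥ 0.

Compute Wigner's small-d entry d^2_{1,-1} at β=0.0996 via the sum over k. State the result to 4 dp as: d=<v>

d=0.0074

d^2_{1,-1}(β=0.0996) via Wigner's sum:
c=cos(0.0996/2)=0.998760, s=sin(0.0996/2)=0.049779; N=√[6·1·1·6]=6.000000
k∈{0,1} keeps every argument non-negative
  k=0: (−1)^2·6.0000/(2)·0.9988^2·0.0498^2 = +0.007416
  k=1: (−1)^3·6.0000/(6)·0.9988^0·0.0498^4 = -0.000006
d^2_{1,-1}(0.0996) = +0.007416 -0.000006 = +0.007409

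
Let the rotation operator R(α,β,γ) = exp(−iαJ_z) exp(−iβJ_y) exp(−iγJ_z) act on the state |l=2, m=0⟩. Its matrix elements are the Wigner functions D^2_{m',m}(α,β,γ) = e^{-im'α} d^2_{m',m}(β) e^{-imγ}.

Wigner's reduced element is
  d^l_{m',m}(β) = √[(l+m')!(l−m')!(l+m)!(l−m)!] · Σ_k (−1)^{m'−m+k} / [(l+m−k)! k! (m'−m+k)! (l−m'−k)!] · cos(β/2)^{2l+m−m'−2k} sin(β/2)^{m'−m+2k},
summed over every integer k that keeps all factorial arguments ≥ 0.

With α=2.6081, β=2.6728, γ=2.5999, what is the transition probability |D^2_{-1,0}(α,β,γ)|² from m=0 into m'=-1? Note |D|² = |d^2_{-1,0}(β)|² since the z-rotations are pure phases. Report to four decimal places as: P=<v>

D^2_{-1,0}(2.6081,2.6728,2.5999) = e^{-i·-1·2.6081}·d^2_{-1,0}(2.6728)·e^{-i·0·2.5999}. Compute d first:
With c≡cos(β/2)=0.232256 and s≡sin(β/2)=0.972655, N=[1·6·2·2]^{1/2}=4.898979
Admissible k: 1..2 (factorial args all ≥0)
  k=1: (−1)^0·4.8990/(2)·0.2323^3·0.9727^1 = +0.029849
  k=2: (−1)^1·4.8990/(2)·0.2323^1·0.9727^3 = -0.523502
d^2_{-1,0}(2.6728) = +0.029849 -0.523502 = -0.493653
|D^2_{-1,0}|² = |d^2_{-1,0}(β)|² = (-0.493653)² = 0.243693 (the z-rotation phases have unit modulus)

P=0.2437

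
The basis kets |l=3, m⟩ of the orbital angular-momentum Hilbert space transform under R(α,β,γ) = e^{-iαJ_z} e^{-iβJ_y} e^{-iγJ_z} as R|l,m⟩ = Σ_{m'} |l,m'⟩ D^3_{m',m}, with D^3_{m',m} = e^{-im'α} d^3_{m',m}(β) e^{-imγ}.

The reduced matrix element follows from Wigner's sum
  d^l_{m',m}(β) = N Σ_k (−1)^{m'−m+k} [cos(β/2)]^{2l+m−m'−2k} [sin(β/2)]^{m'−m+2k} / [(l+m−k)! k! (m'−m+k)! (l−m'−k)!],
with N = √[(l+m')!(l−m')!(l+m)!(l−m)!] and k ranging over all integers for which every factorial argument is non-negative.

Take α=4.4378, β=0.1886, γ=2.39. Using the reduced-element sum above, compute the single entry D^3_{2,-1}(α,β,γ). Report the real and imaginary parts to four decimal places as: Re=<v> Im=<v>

D^3_{2,-1}(4.4378,0.1886,2.39) = e^{-i·2·4.4378}·d^3_{2,-1}(0.1886)·e^{-i·-1·2.39}. Compute d first:
c=cos(0.1886/2)=0.995557, s=sin(0.1886/2)=0.094160; N=√[120·1·2·24]=75.894664
k∈{0,1} keeps every argument non-negative
  k=0: (−1)^3·75.8947/(12)·0.9956^3·0.0942^3 = -0.005210
  k=1: (−1)^4·75.8947/(24)·0.9956^1·0.0942^5 = +0.000023
d^3_{2,-1}(0.1886) = -0.005210 +0.000023 = -0.005187
D = (-0.852954-0.521986i)·(-0.005187)·(-0.730602+0.682803i) = -0.005081+0.001043i

Re=-0.0051 Im=0.0010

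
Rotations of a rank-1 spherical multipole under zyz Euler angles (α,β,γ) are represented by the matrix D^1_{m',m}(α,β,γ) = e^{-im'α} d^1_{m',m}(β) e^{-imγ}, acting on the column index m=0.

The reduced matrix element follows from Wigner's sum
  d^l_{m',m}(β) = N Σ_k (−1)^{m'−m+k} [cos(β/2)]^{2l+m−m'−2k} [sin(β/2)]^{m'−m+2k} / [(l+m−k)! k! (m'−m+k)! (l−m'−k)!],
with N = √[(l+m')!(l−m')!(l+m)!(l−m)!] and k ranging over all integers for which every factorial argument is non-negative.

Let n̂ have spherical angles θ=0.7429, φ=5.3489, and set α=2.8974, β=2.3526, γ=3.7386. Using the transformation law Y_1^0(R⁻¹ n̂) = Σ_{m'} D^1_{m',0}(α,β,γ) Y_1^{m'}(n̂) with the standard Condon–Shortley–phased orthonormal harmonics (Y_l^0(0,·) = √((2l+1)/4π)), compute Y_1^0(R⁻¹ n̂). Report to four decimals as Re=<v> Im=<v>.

Re=-0.4344 Im=0.0000

Need the full column D^1_{m',0} for m'=−1..1 at α=2.8974, β=2.3526, γ=3.7386.
cos(β/2)=0.384343, sin(β/2)=0.923190
d^1_{-1,0}: single k=1 term ⇒ +0.501794;  D = -0.486907+0.121320i
d^1_{0,0}: k∈[0..1] ⇒ +0.147720 -0.852280 = -0.704561;  D = -0.704561+0.000000i
d^1_{1,0}: single k=0 term ⇒ -0.501794;  D = +0.486907+0.121320i
Y_1^{m'}(θ=0.7429,φ=5.3489) and Σ D·Y over m':
  (-0.4869+0.1213i)·(+0.1389+0.1879i)  (-0.7046+0.0000i)·(+0.3599+0.0000i)  (+0.4869+0.1213i)·(-0.1389+0.1879i)
Y_1^0(R⁻¹ n̂) = -0.434418+0.000000i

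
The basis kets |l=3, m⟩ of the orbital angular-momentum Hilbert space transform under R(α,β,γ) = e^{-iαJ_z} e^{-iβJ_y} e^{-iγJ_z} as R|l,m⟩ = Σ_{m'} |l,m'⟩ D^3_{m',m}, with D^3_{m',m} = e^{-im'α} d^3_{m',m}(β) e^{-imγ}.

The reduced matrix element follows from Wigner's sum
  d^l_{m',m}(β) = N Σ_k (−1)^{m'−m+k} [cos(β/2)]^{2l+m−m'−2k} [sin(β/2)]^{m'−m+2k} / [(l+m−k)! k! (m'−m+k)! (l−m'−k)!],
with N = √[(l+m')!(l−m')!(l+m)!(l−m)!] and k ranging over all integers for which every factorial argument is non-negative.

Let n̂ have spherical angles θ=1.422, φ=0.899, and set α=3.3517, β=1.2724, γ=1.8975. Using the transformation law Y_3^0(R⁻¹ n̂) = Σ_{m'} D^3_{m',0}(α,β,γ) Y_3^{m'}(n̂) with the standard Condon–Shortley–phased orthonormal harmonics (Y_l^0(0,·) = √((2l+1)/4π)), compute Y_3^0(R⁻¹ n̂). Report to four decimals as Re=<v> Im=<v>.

Re=0.1655 Im=0.0000

Need the full column D^3_{m',0} for m'=−3..3 at α=3.3517, β=1.2724, γ=1.8975.
cos(β/2)=0.804359, sin(β/2)=0.594143
d^3_{-3,0}: single k=3 term ⇒ +0.488133;  D = -0.394333-0.287708i
d^3_{-2,0}: k∈[2..3] ⇒ +0.809363 -0.441596 = +0.367767;  D = +0.335771+0.150033i
d^3_{-1,0}: k∈[1..3] ⇒ +0.692998 -1.134320 +0.206299 = -0.235023;  D = +0.229854+0.049018i
d^3_{0,0}: k∈[0..3] ⇒ +0.270832 -1.329919 +0.725616 -0.043989 = -0.377459;  D = -0.377459+0.000000i
d^3_{1,0}: k∈[0..2] ⇒ -0.692998 +1.134320 -0.206299 = +0.235023;  D = -0.229854+0.049018i
d^3_{2,0}: k∈[0..1] ⇒ +0.809363 -0.441596 = +0.367767;  D = +0.335771-0.150033i
d^3_{3,0}: single k=0 term ⇒ -0.488133;  D = +0.394333-0.287708i
Y_3^{m'}(θ=1.422,φ=0.899) and Σ D·Y over m':
  (-0.3943-0.2877i)·(-0.3643-0.1736i)  (+0.3358+0.1500i)·(-0.0334-0.1444i)  (+0.2299+0.0490i)·(-0.1771+0.2227i)  (-0.3775+0.0000i)·(-0.1599+0.0000i)  (-0.2299+0.0490i)·(+0.1771+0.2227i)  (+0.3358-0.1500i)·(-0.0334+0.1444i)  (+0.3943-0.2877i)·(+0.3643-0.1736i)
Y_3^0(R⁻¹ n̂) = +0.165483-0.000000i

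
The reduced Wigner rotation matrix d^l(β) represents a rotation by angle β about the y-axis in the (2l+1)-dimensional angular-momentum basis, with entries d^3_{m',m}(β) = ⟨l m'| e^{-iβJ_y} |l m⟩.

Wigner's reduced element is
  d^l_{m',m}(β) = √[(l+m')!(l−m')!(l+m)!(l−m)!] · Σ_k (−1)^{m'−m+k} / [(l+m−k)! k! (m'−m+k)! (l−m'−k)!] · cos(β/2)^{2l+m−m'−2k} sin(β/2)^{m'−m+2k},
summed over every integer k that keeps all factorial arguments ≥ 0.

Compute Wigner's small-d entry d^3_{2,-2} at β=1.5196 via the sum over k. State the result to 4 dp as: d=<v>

d=0.4847

d^3_{2,-2}(β=1.5196) via Wigner's sum:
With c≡cos(β/2)=0.724974 and s≡sin(β/2)=0.688776, N=[120·1·1·120]^{1/2}=120.000000
Admissible k: 0..1 (factorial args all ≥0)
  k=0: (−1)^4·120.0000/(24)·0.7250^2·0.6888^4 = +0.591463
  k=1: (−1)^5·120.0000/(120)·0.7250^0·0.6888^6 = -0.106775
d^3_{2,-2}(1.5196) = +0.591463 -0.106775 = +0.484688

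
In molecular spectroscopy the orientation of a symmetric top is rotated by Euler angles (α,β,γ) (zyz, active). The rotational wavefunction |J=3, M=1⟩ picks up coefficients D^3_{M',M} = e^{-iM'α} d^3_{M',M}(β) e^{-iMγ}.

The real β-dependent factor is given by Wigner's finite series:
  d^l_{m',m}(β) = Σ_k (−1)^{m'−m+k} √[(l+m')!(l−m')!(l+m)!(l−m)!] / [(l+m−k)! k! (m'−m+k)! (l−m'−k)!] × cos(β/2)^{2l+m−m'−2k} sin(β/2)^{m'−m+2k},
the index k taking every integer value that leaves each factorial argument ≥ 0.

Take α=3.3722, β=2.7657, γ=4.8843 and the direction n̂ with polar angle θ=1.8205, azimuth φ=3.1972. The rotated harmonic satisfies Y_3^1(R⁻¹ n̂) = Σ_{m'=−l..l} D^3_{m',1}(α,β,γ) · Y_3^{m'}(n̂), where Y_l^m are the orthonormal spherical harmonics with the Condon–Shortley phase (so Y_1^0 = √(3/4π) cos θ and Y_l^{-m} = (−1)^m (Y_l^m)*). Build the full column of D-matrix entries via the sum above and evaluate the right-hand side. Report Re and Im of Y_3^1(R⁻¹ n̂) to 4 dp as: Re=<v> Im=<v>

Need the full column D^3_{m',1} for m'=−3..3 at α=3.3722, β=2.7657, γ=4.8843.
cos(β/2)=0.186842, sin(β/2)=0.982390
d^3_{-3,1}: single k=4 term ⇒ +0.125930;  D = +0.062562-0.109290i
d^3_{-2,1}: k∈[3..4] ⇒ +0.039111 -0.540622 = -0.501511;  D = +0.143073-0.480669i
d^3_{-1,1}: k∈[2..4] ⇒ +0.007057 -0.260120 +0.898884 = +0.645821;  D = +0.037886-0.644709i
d^3_{0,1}: k∈[1..3] ⇒ +0.000775 -0.064267 +0.592222 = +0.528730;  D = +0.090447+0.520936i
d^3_{1,1}: k∈[0..2] ⇒ +0.000043 -0.009409 +0.195090 = +0.185723;  D = -0.072755-0.170880i
d^3_{2,1}: k∈[0..1] ⇒ -0.000707 +0.039111 = +0.038404;  D = +0.022722+0.030961i
d^3_{3,1}: single k=0 term ⇒ +0.004555;  D = -0.003463-0.002959i
Y_3^{m'}(θ=1.8205,φ=3.1972) and Σ D·Y over m':
  (+0.0626-0.1093i)·(-0.3743+0.0630i)  (+0.1431-0.4807i)·(-0.2357+0.0263i)  (+0.0379-0.6447i)·(+0.2172-0.0121i)  (+0.0904+0.5209i)·(+0.2485+0.0000i)  (-0.0728-0.1709i)·(-0.2172-0.0121i)  (+0.0227+0.0310i)·(-0.2357-0.0263i)  (-0.0035-0.0030i)·(+0.3743+0.0630i)
Y_3^1(R⁻¹ n̂) = -0.006600+0.179630i

Re=-0.0066 Im=0.1796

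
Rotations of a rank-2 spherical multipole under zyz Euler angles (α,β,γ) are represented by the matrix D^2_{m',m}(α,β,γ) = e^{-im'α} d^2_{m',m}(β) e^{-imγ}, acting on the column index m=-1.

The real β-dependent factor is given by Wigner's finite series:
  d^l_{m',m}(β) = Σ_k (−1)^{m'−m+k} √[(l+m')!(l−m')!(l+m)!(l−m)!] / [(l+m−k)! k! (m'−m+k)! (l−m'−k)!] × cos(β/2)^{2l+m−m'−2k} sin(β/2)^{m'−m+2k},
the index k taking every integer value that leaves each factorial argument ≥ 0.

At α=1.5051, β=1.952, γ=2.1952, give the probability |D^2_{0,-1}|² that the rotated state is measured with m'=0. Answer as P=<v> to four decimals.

P=0.1789

Split into d^2_{0,-1}(β=1.952) × two z-phases.
c=cos(1.952/2)=0.560340, s=sin(1.952/2)=0.828263; N=√[2·2·1·6]=4.898979
k∈{0,1} keeps every argument non-negative
  k=0: (−1)^1·4.8990/(2)·0.5603^3·0.8283^1 = -0.356943
  k=1: (−1)^2·4.8990/(2)·0.5603^1·0.8283^3 = +0.779887
d^2_{0,-1}(1.952) = -0.356943 +0.779887 = +0.422944
|D^2_{0,-1}|² = |d^2_{0,-1}(β)|² = (+0.422944)² = 0.178881 (the z-rotation phases have unit modulus)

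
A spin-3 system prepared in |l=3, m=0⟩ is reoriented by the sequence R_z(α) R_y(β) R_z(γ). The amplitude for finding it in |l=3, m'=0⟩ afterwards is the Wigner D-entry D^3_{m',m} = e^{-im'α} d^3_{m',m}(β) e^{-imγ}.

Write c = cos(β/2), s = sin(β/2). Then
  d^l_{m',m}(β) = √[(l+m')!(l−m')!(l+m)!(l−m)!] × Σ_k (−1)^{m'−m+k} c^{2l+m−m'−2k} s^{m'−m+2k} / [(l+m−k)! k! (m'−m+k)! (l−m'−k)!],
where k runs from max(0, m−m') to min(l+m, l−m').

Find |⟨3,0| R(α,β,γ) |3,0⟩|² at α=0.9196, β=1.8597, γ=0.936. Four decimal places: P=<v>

P=0.1366

D^3_{0,0}(0.9196,1.8597,0.936) = e^{-i·0·0.9196}·d^3_{0,0}(1.8597)·e^{-i·0·0.936}. Compute d first:
c=cos(1.8597/2)=0.597954, s=sin(1.8597/2)=0.801530; N=√[6·6·6·6]=36.000000
The bounds max(0,m−m')=0 and min(l+m,l−m')=3 give 4 terms
  k=0: (−1)^0·36.0000/(36)·0.5980^6·0.8015^0 = +0.045710
  k=1: (−1)^1·36.0000/(4)·0.5980^4·0.8015^2 = -0.739187
  k=2: (−1)^2·36.0000/(4)·0.5980^2·0.8015^4 = +1.328183
  k=3: (−1)^3·36.0000/(36)·0.5980^0·0.8015^6 = -0.265167
d^3_{0,0}(1.8597) = +0.045710 -0.739187 +1.328183 -0.265167 = +0.369539
|D^3_{0,0}|² = |d^3_{0,0}(β)|² = (+0.369539)² = 0.136559 (the z-rotation phases have unit modulus)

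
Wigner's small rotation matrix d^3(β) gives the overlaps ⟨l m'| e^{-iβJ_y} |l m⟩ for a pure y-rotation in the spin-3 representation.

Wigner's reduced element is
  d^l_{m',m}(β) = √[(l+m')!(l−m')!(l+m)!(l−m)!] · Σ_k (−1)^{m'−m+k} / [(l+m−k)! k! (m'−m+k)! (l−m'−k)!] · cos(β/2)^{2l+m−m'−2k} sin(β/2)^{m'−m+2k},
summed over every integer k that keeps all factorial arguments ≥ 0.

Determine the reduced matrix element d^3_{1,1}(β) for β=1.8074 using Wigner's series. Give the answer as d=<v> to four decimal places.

d=0.2075

d^3_{1,1}(β=1.8074) via Wigner's sum:
Half-angle: c=0.618707, s=0.785621. N=√(24·2·24·2)=48.000000
Admissible k: 0..2 (factorial args all ≥0)
  k=0: (−1)^0·48.0000/(48)·0.6187^6·0.7856^0 = +0.056093
  k=1: (−1)^1·48.0000/(6)·0.6187^4·0.7856^2 = -0.723532
  k=2: (−1)^2·48.0000/(8)·0.6187^2·0.7856^4 = +0.874934
d^3_{1,1}(1.8074) = +0.056093 -0.723532 +0.874934 = +0.207495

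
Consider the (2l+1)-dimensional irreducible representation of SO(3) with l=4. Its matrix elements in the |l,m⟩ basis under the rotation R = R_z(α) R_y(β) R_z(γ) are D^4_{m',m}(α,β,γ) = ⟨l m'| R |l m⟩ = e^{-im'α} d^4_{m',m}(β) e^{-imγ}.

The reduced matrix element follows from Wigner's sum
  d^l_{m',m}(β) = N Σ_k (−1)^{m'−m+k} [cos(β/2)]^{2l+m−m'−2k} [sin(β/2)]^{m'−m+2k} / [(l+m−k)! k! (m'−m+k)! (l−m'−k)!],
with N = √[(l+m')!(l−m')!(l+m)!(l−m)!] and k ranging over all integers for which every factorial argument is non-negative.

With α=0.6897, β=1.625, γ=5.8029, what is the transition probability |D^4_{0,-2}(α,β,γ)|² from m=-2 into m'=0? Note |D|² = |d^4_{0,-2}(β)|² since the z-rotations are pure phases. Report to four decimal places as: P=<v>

P=0.1490

First d^4_{0,-2}(β=1.625), then the phase factors e^{-i(0)α} and e^{-i(-2)γ}:
c=cos(1.625/2)=0.687686, s=sin(1.625/2)=0.726009; N=√[24·24·2·720]=910.735966
k∈{0,1,2} keeps every argument non-negative
  k=0: (−1)^2·910.7360/(96)·0.6877^6·0.7260^2 = +0.528864
  k=1: (−1)^3·910.7360/(36)·0.6877^4·0.7260^4 = -1.571871
  k=2: (−1)^4·910.7360/(96)·0.6877^2·0.7260^6 = +0.656980
d^4_{0,-2}(1.625) = +0.528864 -1.571871 +0.656980 = -0.386027
|D^4_{0,-2}|² = |d^4_{0,-2}(β)|² = (-0.386027)² = 0.149017 (the z-rotation phases have unit modulus)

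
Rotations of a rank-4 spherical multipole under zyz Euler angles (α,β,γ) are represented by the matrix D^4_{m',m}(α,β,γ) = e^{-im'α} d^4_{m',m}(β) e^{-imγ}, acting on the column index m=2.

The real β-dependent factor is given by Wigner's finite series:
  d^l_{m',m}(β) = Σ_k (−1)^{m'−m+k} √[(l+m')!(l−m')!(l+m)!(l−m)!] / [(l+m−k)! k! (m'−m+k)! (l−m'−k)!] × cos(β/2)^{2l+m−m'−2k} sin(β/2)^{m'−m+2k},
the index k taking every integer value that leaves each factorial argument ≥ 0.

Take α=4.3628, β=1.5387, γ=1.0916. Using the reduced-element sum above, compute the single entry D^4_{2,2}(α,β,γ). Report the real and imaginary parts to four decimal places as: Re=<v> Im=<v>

Split into d^4_{2,2}(β=1.5387) × two z-phases.
With c≡cos(β/2)=0.718363 and s≡sin(β/2)=0.695668, N=[720·2·720·2]^{1/2}=1440.000000
k∈{0,1,2} keeps every argument non-negative
  k=0: (−1)^0·1440.0000/(1440)·0.7184^8·0.6957^0 = +0.070917
  k=1: (−1)^1·1440.0000/(120)·0.7184^6·0.6957^2 = -0.798086
  k=2: (−1)^2·1440.0000/(96)·0.7184^4·0.6957^4 = +0.935570
d^4_{2,2}(1.5387) = +0.070917 -0.798086 +0.935570 = +0.208401
Attach z-rotation phases: D = e^{-i(2)(4.3628)}·(+0.208401)·e^{-i(2)(1.0916)} = -0.018061+0.207617i

Re=-0.0181 Im=0.2076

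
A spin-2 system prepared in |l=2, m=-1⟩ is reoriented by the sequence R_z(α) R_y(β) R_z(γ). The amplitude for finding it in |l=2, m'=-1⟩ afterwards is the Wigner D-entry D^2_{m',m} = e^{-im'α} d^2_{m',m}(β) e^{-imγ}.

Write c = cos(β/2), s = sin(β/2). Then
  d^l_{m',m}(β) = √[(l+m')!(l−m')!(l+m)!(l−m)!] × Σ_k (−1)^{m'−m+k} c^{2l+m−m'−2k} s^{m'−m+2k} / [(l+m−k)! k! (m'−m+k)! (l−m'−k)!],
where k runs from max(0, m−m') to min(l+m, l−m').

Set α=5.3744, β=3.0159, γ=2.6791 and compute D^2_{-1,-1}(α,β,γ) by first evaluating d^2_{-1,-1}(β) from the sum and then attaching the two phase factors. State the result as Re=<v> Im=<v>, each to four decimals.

Re=0.0023 Im=-0.0115

D^2_{-1,-1}(5.3744,3.0159,2.6791) = e^{-i·-1·5.3744}·d^2_{-1,-1}(3.0159)·e^{-i·-1·2.6791}. Compute d first:
c=cos(3.0159/2)=0.062805, s=sin(3.0159/2)=0.998026; N=√[1·6·1·6]=6.000000
The bounds max(0,m−m')=0 and min(l+m,l−m')=1 give 2 terms
  k=0: (−1)^0·6.0000/(6)·0.0628^4·0.9980^0 = +0.000016
  k=1: (−1)^1·6.0000/(2)·0.0628^2·0.9980^2 = -0.011787
d^2_{-1,-1}(3.0159) = +0.000016 -0.011787 = -0.011771
Phases: e^{-i·(-1)·5.3744}=+0.614704-0.788758i, e^{-i·(-1)·2.6791}=-0.894943+0.446180i ⇒ D=+0.002333-0.011538i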